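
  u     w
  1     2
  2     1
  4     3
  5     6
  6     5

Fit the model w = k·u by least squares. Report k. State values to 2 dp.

k = 0.93

Forming MᵀM = [[82]] and Mᵀw = [76]ᵀ gives MᵀM·[k]ᵀ = Mᵀw.
k = 76/82 = 0.926829.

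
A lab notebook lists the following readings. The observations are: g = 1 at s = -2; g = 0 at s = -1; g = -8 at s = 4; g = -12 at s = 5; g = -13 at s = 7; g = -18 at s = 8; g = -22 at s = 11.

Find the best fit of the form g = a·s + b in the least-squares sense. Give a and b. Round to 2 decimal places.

a = -1.81, b = -2.02

From the data, Σs·s = 280, Σs = 32, Σ1 = 7.
And Σs·g = -571, Σg = -72.
Normal equations: [[280, 32]; [32, 7]]·[a, b]ᵀ = [-571, -72]ᵀ.
Determinant 280·7 − 32² = 936.
a = ((-571)·7 − 32·(-72))/936 = -1693/936; b = (280·(-72) − 32·(-571))/936 = -236/117.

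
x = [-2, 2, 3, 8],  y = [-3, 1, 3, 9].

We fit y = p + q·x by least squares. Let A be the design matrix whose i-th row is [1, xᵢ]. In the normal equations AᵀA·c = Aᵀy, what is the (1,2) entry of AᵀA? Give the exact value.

11

Row 1 ↔ basis 1, column 2 ↔ basis x, so (AᵀA)_{1,2} = Σᵢ x = (1)·(-2) + (1)·(2) + (1)·(3) + (1)·(8) = 11.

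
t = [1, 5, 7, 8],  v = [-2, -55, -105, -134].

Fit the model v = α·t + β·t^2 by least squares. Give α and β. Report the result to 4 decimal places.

The normal equations are: 139·α + 981·β = -2084;  981·α + 7123·β = -15098.
(Σt·t = 139, Σt·t^2 = 981, Σt^2·t^2 = 7123, Σt·v = -2084, Σt^2·v = -15098.)
Eliminating β: 7123·(row 1) − 981·(row 2) gives 27736·α = 7123·(-2084) − 981·(-15098) = -33194, so α = -16597/13868.
Then β = ((-15098) − 981·(-16597/13868))/7123 = -27109/13868.

α = -1.1968, β = -1.9548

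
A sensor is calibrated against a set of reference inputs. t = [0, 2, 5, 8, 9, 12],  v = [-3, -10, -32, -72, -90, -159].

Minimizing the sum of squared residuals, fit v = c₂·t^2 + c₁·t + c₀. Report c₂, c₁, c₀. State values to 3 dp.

c₂ = -1.060, c₁ = -0.116, c₀ = -4.100

From the data, Σt^2·t^2 = 32034, Σt^2·t = 3102, Σt^2 = 318, Σt·t = 318, Σt = 36, Σ1 = 6.
And Σt^2·v = -35634, Σt·v = -3474, Σv = -366.
Solving the 3×3 system (Gaussian elimination) gives c₂ = -3615/3409, c₁ = -396/3409, c₀ = -13978/3409.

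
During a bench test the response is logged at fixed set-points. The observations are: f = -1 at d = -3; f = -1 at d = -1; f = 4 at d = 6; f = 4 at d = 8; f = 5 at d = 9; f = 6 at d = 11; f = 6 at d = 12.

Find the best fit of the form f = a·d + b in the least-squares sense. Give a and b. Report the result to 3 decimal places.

a = 0.515, b = 0.197

From the data, Σd·d = 456, Σd = 42, Σ1 = 7.
Moment sums: Σd·f = 243, Σf = 23.
Δ = 456·7 − 42² = 1428.
a = (243·7 − 42·23)/1428 = 35/68; b = (456·23 − 42·243)/1428 = 47/238.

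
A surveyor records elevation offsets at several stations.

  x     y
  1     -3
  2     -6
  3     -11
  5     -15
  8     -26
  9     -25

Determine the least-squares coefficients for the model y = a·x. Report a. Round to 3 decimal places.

With design matrix M, MᵀM = [[184]] and Mᵀy = [-556]ᵀ.
Hence a = -556 / 184 ≈ -3.02174.

a = -3.022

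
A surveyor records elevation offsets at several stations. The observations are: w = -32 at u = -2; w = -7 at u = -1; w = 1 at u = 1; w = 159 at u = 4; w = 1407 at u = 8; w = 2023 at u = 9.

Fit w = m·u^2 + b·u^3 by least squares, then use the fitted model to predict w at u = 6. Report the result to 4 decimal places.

ŵ = 574.8319

With design matrix X, XᵀX = [[10931, 92809]; [92809, 797747]] and Xᵀw = [256321, 2205591]ᵀ.
Determinant 10931·797747 − 92809² = 106661976.
m = (256321·797747 − 92809·2205591)/106661976 = -54846583/26665494; b = (10931·2205591 − 92809·256321)/106661976 = 80104883/26665494.
At u = 6: ŵ = (-54846583/26665494)·(36) + (80104883/26665494)·(216) = 2554696290/4444249.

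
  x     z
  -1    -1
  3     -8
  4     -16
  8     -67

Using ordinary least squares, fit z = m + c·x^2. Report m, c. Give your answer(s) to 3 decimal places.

m = 0.789, c = -1.057

Entries of AᵀA: Σ1 = 4, Σx^2 = 90, Σx^2·x^2 = 4434.
Moment sums: Σz = -92, Σx^2·z = -4617.
Eliminating c: 4434·(row 1) − 90·(row 2) gives 9636·m = 4434·(-92) − 90·(-4617) = 7602, so m = 1267/1606.
Then c = ((-4617) − 90·(1267/1606))/4434 = -849/803.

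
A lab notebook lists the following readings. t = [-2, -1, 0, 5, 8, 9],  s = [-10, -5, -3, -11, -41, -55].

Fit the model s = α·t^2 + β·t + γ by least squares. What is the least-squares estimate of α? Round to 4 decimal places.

α = -0.9570

Normal-equation sums: Σt^2·t^2 = 11299, Σt^2·t = 1357, Σt^2 = 175, Σt·t = 175, Σt = 19, Σ1 = 6.
Moment sums: Σt^2·s = -7399, Σt·s = -853, Σs = -125.
Row-reducing yields α = -7995/8354, β = 22637/8354, γ = -6269/4177.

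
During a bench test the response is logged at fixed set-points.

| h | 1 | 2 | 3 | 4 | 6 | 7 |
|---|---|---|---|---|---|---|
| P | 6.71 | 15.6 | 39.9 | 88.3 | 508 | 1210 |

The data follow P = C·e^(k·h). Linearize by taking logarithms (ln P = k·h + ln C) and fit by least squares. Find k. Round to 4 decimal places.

k = 0.8654

With ln Pᵢ as the transformed response and hᵢ as the regressor:
XᵀX = [[115.0000, 23.0000]; [23.0000, 6]], rhs = [123.4517, 26.1468]ᵀ  (here Σh = 23.0000, Σ(h)² = 115.0000, Σln P = 26.1468, Σh·ln P = 123.4517).
Δ = 115.0000·6 − (23.0000)² = 161.0000; k = (123.4517·6 − 23.0000·26.1468)/161.0000 = 0.86542, ln C = (115.0000·26.1468 − 23.0000·123.4517)/161.0000 = 1.04035.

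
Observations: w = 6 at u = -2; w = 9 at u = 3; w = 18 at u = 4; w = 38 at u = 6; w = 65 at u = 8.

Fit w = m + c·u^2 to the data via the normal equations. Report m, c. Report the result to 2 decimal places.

The normal equations are: 5·m + 129·c = 136;  129·m + 5745·c = 5921.
Determinant 5·5745 − 129² = 12084.
m = (136·5745 − 129·5921)/12084 = 5837/4028; c = (5·5921 − 129·136)/12084 = 12061/12084.

m = 1.45, c = 1.00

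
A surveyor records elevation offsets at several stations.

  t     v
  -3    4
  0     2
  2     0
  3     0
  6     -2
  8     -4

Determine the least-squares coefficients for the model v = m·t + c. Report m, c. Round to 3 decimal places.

Forming AᵀA = [[122, 16]; [16, 6]] and Aᵀv = [-56, 0]ᵀ gives AᵀA·[m, c]ᵀ = Aᵀv.
Eliminating c: 6·(row 1) − 16·(row 2) gives 476·m = 6·(-56) − 16·0 = -336, so m = -12/17.
Then c = (0 − 16·(-12/17))/6 = 32/17.

m = -0.706, c = 1.882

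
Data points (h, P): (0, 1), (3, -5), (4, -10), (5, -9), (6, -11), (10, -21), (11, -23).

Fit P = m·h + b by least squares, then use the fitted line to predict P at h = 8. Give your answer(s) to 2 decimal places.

P̂ = -16.41

The normal system MᵀM·[m, b]ᵀ = MᵀP is [[307, 39]; [39, 7]]·[m, b]ᵀ = [-629, -78]ᵀ.
Δ = 307·7 − 39² = 628.
m = ((-629)·7 − 39·(-78))/628 = -1361/628; b = (307·(-78) − 39·(-629))/628 = 585/628.
At h = 8: P̂ = (-1361/628)·(8) + (585/628)·(1) = -10303/628.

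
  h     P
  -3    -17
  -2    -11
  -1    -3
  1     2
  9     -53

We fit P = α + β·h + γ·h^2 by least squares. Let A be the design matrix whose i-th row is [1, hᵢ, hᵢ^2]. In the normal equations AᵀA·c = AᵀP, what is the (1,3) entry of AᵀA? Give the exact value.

96

Row 1 ↔ basis 1, column 3 ↔ basis h^2, so (AᵀA)_{1,3} = Σᵢ h^2 = (1)·(9) + (1)·(4) + (1)·(1) + (1)·(1) + (1)·(81) = 96.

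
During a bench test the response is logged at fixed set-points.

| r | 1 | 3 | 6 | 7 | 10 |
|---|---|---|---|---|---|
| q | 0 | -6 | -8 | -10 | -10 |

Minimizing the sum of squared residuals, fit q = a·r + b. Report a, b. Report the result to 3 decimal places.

a = -1.065, b = -1.049

The normal system XᵀX·[a, b]ᵀ = Xᵀq is [[195, 27]; [27, 5]]·[a, b]ᵀ = [-236, -34]ᵀ.
det = 195·5 − 27² = 246.
a = ((-236)·5 − 27·(-34))/246 = -131/123; b = (195·(-34) − 27·(-236))/246 = -43/41.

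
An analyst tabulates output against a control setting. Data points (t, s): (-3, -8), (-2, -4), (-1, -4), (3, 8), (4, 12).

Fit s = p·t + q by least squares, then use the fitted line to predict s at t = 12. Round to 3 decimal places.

Normal-equation sums: Σt·t = 39, Σt = 1, Σ1 = 5.
Moment sums: Σt·s = 108, Σs = 4.
Determinant 39·5 − 1² = 194.
p = (108·5 − 1·4)/194 = 268/97; q = (39·4 − 1·108)/194 = 24/97.
At t = 12: ŝ = (268/97)·(12) + (24/97)·(1) = 3240/97.

ŝ = 33.402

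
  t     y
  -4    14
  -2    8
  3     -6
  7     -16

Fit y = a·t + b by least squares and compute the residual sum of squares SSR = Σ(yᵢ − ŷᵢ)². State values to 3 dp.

SSR = 0.595

Compute the Gram sums: Σt·t = 78, Σt = 4, Σ1 = 4.
Right-hand side: Σt·y = -202, Σy = 0.
Δ = 78·4 − 4² = 296.
a = ((-202)·4 − 4·0)/296 = -101/37; b = (78·0 − 4·(-202))/296 = 101/37.
Residuals: 13/37, -7/37, -20/37, 14/37; SSR = 22/37.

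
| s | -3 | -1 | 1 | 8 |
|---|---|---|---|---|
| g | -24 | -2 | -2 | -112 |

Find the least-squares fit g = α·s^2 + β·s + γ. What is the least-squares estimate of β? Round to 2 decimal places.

With design matrix A, AᵀA = [[4179, 485, 75]; [485, 75, 5]; [75, 5, 4]] and Aᵀg = [-7388, -824, -140]ᵀ.
Row-reducing yields α = -14707/7510, β = 64009/37550, γ = -1548/3755.

β = 1.70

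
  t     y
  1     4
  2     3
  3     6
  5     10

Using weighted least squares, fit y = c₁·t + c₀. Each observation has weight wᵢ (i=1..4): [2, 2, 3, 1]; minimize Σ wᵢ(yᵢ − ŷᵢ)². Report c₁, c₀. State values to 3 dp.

c₁ = 1.583, c₀ = 1.292

The normal equations are: 62·c₁ + 20·c₀ = 124;  20·c₁ + 8·c₀ = 42.
det = 62·8 − 20² = 96.
c₁ = (124·8 − 20·42)/96 = 19/12; c₀ = (62·42 − 20·124)/96 = 31/24.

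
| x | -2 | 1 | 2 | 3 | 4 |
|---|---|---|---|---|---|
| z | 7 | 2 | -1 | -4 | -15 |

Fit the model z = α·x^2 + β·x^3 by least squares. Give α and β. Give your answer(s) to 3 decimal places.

α = 0.863, β = -0.449

AᵀA·[α, β]ᵀ = Aᵀz reads: 370·α + 1268·β = -250;  1268·α + 4954·β = -1130.
(Σx^2·x^2 = 370, Σx^2·x^3 = 1268, Σx^3·x^3 = 4954, Σx^2·z = -250, Σx^3·z = -1130.)
Eliminating β: 4954·(row 1) − 1268·(row 2) gives 225156·α = 4954·(-250) − 1268·(-1130) = 194340, so α = 16195/18763.
Then β = ((-1130) − 1268·(16195/18763))/4954 = -8425/18763.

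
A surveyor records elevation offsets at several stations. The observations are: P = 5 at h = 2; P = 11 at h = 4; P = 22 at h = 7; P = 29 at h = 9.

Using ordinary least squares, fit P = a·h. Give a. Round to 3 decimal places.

a = 3.127

Forming AᵀA = [[150]] and AᵀP = [469]ᵀ gives AᵀA·[a]ᵀ = AᵀP.
a = 469/150 = 3.12667.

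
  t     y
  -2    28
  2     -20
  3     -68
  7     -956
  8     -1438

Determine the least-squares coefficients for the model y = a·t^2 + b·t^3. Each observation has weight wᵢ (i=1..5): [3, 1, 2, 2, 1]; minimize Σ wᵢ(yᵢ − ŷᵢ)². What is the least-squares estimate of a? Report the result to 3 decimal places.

a = 1.207

Compute the Gram sums: Σwᵢ·t^2·t^2 = 9124, Σwᵢ·t^2·t^3 = 66804, Σwᵢ·t^3·t^3 = 499156.
And Σwᵢ·t^2·y = -186688, Σwᵢ·t^3·y = -1396576.
So MᵀWM·[a, b]ᵀ = MᵀWy: [[9124, 66804]; [66804, 499156]]·[a, b]ᵀ = [-186688, -1396576]ᵀ.
Eliminating b: 499156·(row 1) − 66804·(row 2) gives 91524928·a = 499156·(-186688) − 66804·(-1396576) = 110427776, so a = 1725434/1430077.
Then b = ((-1396576) − 66804·(1725434/1430077))/499156 = -4232098/1430077.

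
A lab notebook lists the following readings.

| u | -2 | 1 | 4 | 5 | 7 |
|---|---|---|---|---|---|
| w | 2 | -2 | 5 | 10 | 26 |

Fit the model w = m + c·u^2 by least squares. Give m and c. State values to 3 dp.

m = -2.368, c = 0.556

From the data, Σ1 = 5, Σu^2 = 95, Σu^2·u^2 = 3299.
Right-hand side: Σw = 41, Σu^2·w = 1610.
Δ = 5·3299 − 95² = 7470.
m = (41·3299 − 95·1610)/7470 = -5897/2490; c = (5·1610 − 95·41)/7470 = 277/498.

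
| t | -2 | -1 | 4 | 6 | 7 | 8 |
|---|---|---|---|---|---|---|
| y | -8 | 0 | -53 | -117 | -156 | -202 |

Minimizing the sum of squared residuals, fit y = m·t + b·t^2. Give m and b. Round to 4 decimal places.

Setting ∂/∂m … = 0 gives: 170·m + 1126·b = -3606;  1126·m + 8066·b = -25664.
(Σt·t = 170, Σt·t^2 = 1126, Σt^2·t^2 = 8066, Σt·y = -3606, Σt^2·y = -25664.)
Eliminating b: 8066·(row 1) − 1126·(row 2) gives 103344·m = 8066·(-3606) − 1126·(-25664) = -188332, so m = -47083/25836.
Then b = ((-25664) − 1126·(-47083/25836))/8066 = -75631/25836.

m = -1.8224, b = -2.9273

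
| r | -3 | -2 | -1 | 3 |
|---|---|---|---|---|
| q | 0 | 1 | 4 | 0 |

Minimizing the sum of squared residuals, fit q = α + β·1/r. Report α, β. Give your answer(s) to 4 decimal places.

α = 0.1679, β = -2.8855

XᵀX·[α, β]ᵀ = Xᵀq reads: 4·α + (-3/2)·β = 5;  (-3/2)·α + (53/36)·β = -9/2.
Eliminating β: (53/36)·(row 1) − (-3/2)·(row 2) gives (131/36)·α = (53/36)·5 − (-3/2)·(-9/2) = 11/18, so α = 22/131.
Then β = ((-9/2) − (-3/2)·(22/131))/(53/36) = -378/131.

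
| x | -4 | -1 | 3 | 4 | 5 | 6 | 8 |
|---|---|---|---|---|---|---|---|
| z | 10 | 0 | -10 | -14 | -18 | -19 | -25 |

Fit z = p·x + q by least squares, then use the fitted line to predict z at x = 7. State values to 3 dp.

ẑ = -22.473

Sums needed: Σx·x = 167, Σx = 21, Σ1 = 7.
For Aᵀz: Σx·z = -530, Σz = -76.
AᵀA·[p, q]ᵀ = Aᵀz becomes [[167, 21]; [21, 7]]·[p, q]ᵀ = [-530, -76]ᵀ.
Determinant 167·7 − 21² = 728.
p = ((-530)·7 − 21·(-76))/728 = -151/52; q = (167·(-76) − 21·(-530))/728 = -781/364.
At x = 7: ẑ = (-151/52)·(7) + (-781/364)·(1) = -2045/91.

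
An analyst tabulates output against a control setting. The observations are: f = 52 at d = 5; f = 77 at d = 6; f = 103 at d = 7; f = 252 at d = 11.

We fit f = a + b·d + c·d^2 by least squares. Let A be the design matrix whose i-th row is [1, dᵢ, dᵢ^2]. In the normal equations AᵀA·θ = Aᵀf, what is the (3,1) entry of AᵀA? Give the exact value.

Row 3 ↔ basis d^2, column 1 ↔ basis 1, so (AᵀA)_{3,1} = Σᵢ d^2 = (25)·(1) + (36)·(1) + (49)·(1) + (121)·(1) = 231.

231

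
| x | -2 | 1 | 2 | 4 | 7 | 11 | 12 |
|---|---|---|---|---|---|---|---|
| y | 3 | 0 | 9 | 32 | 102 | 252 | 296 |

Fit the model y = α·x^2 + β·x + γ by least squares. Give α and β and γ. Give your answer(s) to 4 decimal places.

Sums needed: Σx^2·x^2 = 38067, Σx^2·x = 3467, Σx^2 = 339, Σx·x = 339, Σx = 35, Σ1 = 7.
Moment sums: Σx^2·y = 78674, Σx·y = 7178, Σy = 694.
So MᵀM·[α, β, γ]ᵀ = Mᵀy: [[38067, 3467, 339]; [3467, 339, 35]; [339, 35, 7]]·[α, β, γ]ᵀ = [78674, 7178, 694]ᵀ.
Solving the 3×3 system (Gaussian elimination) gives α = 89689/44906, β = 46235/44906, γ = -61288/22453.

α = 1.9973, β = 1.0296, γ = -2.7296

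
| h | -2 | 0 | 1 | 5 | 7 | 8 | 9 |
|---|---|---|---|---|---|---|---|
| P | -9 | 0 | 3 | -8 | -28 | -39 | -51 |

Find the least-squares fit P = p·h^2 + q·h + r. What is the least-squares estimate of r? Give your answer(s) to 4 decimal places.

r = 0.6280

Setting ∂/∂p … = 0 gives: 13700·p + 1702·q + 224·r = -8232;  1702·p + 224·q + 28·r = -986;  224·p + 28·q + 7·r = -132.
Inverting the 3×3 Gram matrix, [p, q, r]ᵀ = [-19937/20487, 59698/20487, 30020/47803]ᵀ.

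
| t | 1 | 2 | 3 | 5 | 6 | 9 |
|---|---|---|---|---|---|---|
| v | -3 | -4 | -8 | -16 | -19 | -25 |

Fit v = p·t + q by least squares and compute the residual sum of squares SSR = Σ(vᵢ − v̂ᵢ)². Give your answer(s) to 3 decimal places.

Compute the Gram sums: Σt·t = 156, Σt = 26, Σ1 = 6.
For Aᵀv: Σt·v = -454, Σv = -75.
So AᵀA·[p, q]ᵀ = Aᵀv: [[156, 26]; [26, 6]]·[p, q]ᵀ = [-454, -75]ᵀ.
det = 156·6 − 26² = 260.
p = ((-454)·6 − 26·(-75))/260 = -387/130; q = (156·(-75) − 26·(-454))/260 = 2/5.
Residuals: -11/26, 101/65, 69/130, -197/130, -20/13, 181/130; SSR = 616/65.

SSR = 9.477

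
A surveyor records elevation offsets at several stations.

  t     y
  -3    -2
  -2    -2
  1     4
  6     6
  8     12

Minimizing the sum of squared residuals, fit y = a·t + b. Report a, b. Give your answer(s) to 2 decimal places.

From the data, Σt·t = 114, Σt = 10, Σ1 = 5.
Right-hand side: Σt·y = 146, Σy = 18.
So AᵀA·[a, b]ᵀ = Aᵀy: [[114, 10]; [10, 5]]·[a, b]ᵀ = [146, 18]ᵀ.
Eliminating b: 5·(row 1) − 10·(row 2) gives 470·a = 5·146 − 10·18 = 550, so a = 55/47.
Then b = (18 − 10·(55/47))/5 = 296/235.

a = 1.17, b = 1.26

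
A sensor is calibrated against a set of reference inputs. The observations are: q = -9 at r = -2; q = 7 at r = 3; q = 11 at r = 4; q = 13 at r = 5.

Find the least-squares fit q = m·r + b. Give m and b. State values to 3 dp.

m = 3.207, b = -2.517

Normal-equation sums: Σr·r = 54, Σr = 10, Σ1 = 4.
And Σr·q = 148, Σq = 22.
MᵀM·[m, b]ᵀ = Mᵀq becomes [[54, 10]; [10, 4]]·[m, b]ᵀ = [148, 22]ᵀ.
det = 54·4 − 10² = 116.
m = (148·4 − 10·22)/116 = 93/29; b = (54·22 − 10·148)/116 = -73/29.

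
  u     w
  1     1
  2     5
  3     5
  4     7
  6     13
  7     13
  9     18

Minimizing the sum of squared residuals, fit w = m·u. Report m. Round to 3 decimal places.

m = 1.964

XᵀX·[m]ᵀ = Xᵀw reads: 196·m = 385.
m = 385/196 = 1.96429.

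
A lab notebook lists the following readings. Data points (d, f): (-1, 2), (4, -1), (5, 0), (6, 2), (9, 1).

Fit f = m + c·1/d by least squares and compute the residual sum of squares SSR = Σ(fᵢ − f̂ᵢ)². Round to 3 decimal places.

Forming MᵀM = [[5, -49/180]; [-49/180, 37021/32400]] and Mᵀf = [4, -65/36]ᵀ gives MᵀM·[m, c]ᵀ = Mᵀf.
Determinant 5·(37021/32400) − (-49/180)² = 11419/2025.
m = (4·(37021/32400) − (-49/180)·(-65/36))/(11419/2025) = 132159/182704; c = (5·(-65/36) − (-49/180)·4)/(11419/2025) = -64305/45676.
Residuals: -23971/182704, -125279/91352, -80715/182704, 276119/182704, 79125/182704; SSR = 833979/182704.

SSR = 4.565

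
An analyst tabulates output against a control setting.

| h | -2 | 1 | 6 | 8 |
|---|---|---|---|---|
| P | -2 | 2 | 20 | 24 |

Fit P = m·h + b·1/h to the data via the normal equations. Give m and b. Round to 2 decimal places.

m = 3.12, b = -2.44

From the data, Σh·h = 105, Σh·1/h = 4, Σ1/h·1/h = 745/576.
Right-hand side: Σh·P = 318, Σ1/h·P = 28/3.
Δ = 105·(745/576) − 4² = 23003/192.
m = (318·(745/576) − 4·(28/3))/(23003/192) = 71802/23003; b = (105·(28/3) − 4·318)/(23003/192) = -56064/23003.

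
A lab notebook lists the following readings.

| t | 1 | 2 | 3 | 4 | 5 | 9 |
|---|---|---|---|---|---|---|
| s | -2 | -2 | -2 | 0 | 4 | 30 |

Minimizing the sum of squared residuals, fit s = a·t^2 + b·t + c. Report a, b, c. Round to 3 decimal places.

The normal equations are: 7540·a + 954·b + 136·c = 2502;  954·a + 136·b + 24·c = 278;  136·a + 24·b + 6·c = 28.
Row-reducing yields a = 995/1529, b = -19267/7645, c = -2/695.

a = 0.651, b = -2.520, c = -0.003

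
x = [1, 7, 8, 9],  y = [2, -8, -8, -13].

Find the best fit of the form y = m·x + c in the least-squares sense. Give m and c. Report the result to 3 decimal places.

m = -1.710, c = 3.935

With design matrix A, AᵀA = [[195, 25]; [25, 4]] and Aᵀy = [-235, -27]ᵀ.
Eliminating c: 4·(row 1) − 25·(row 2) gives 155·m = 4·(-235) − 25·(-27) = -265, so m = -53/31.
Then c = ((-27) − 25·(-53/31))/4 = 122/31.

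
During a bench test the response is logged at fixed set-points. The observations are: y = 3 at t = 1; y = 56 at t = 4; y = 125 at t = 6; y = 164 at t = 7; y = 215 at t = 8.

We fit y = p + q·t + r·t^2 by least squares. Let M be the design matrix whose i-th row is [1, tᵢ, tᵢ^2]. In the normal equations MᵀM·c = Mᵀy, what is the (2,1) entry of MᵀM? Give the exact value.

Row 2 ↔ basis t, column 1 ↔ basis 1, so (MᵀM)_{2,1} = Σᵢ t = (1)·(1) + (4)·(1) + (6)·(1) + (7)·(1) + (8)·(1) = 26.

26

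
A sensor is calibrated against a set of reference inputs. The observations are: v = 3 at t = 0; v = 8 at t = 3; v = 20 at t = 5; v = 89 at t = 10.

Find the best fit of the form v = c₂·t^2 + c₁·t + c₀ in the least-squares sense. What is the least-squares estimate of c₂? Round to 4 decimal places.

MᵀM·[c₂, c₁, c₀]ᵀ = Mᵀv reads: 10706·c₂ + 1152·c₁ + 134·c₀ = 9472;  1152·c₂ + 134·c₁ + 18·c₀ = 1014;  134·c₂ + 18·c₁ + 4·c₀ = 120.
(Σt^2·t^2 = 10706, Σt^2·t = 1152, Σt^2 = 134, Σt·t = 134, Σt = 18, Σ1 = 4, Σt^2·v = 9472, Σt·v = 1014, Σv = 120.)
Row-reducing yields c₂ = 2873/2810, c₁ = -4629/2810, c₀ = 1777/562.

c₂ = 1.0224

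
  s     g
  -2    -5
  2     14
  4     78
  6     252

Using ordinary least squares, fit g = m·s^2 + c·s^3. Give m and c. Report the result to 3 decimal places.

m = 0.838, c = 1.026

Forming AᵀA = [[1584, 8800]; [8800, 50880]] and Aᵀg = [10356, 59576]ᵀ gives AᵀA·[m, c]ᵀ = Aᵀg.
Determinant 1584·50880 − 8800² = 3153920.
m = (10356·50880 − 8800·59576)/3153920 = 1033/1232; c = (1584·59576 − 8800·10356)/3153920 = 1149/1120.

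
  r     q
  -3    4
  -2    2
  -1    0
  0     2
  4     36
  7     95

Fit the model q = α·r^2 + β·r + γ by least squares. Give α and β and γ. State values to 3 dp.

α = 1.453, β = 3.124, γ = 1.434

With design matrix A, AᵀA = [[2755, 371, 79]; [371, 79, 5]; [79, 5, 6]] and Aᵀq = [5275, 793, 139]ᵀ.
Solving the 3×3 system (Gaussian elimination) gives α = 153419/105600, β = 329939/105600, γ = 25239/17600.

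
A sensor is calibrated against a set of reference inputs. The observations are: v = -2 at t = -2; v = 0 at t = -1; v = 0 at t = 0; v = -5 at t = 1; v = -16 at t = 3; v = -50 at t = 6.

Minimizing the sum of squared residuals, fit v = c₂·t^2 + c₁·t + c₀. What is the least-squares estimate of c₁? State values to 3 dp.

Entries of AᵀA: Σt^2·t^2 = 1395, Σt^2·t = 235, Σt^2 = 51, Σt·t = 51, Σt = 7, Σ1 = 6.
And Σt^2·v = -1957, Σt·v = -349, Σv = -73.
Solving the 3×3 system (Gaussian elimination) gives c₂ = -684/649, c₁ = -1195/649, c₀ = -688/649.

c₁ = -1.841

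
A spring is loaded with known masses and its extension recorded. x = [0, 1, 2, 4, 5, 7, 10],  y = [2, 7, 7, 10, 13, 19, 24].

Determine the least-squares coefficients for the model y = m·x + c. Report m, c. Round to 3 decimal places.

Entries of AᵀA: Σx·x = 195, Σx = 29, Σ1 = 7.
Moment sums: Σx·y = 499, Σy = 82.
AᵀA·[m, c]ᵀ = Aᵀy becomes [[195, 29]; [29, 7]]·[m, c]ᵀ = [499, 82]ᵀ.
Determinant 195·7 − 29² = 524.
m = (499·7 − 29·82)/524 = 1115/524; c = (195·82 − 29·499)/524 = 1519/524.

m = 2.128, c = 2.899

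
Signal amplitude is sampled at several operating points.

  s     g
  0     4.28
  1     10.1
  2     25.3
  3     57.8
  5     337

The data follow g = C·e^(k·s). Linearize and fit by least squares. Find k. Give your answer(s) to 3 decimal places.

With ln gᵢ as the transformed response and sᵢ as the regressor:
Over the data: Σs = 11.0000, Σ(s)² = 39.0000, Σln g = 16.8744, Σs·ln g = 50.0455.
Normal system: [[39.0000, 11.0000]; [11.0000, 5]]·[k, ln C]ᵀ = [50.0455, 16.8744]ᵀ.
Solving (det = 74.0000): k = 0.87310, ln C = 1.45405.

k = 0.873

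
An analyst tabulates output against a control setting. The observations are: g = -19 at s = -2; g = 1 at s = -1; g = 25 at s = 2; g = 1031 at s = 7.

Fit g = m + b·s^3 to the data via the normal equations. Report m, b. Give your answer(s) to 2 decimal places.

XᵀX·[m, b]ᵀ = Xᵀg reads: 4·m + 342·b = 1038;  342·m + 117778·b = 353984.
Eliminating b: 117778·(row 1) − 342·(row 2) gives 354148·m = 117778·1038 − 342·353984 = 1191036, so m = 297759/88537.
Then b = (353984 − 342·(297759/88537))/117778 = 265235/88537.

m = 3.36, b = 3.00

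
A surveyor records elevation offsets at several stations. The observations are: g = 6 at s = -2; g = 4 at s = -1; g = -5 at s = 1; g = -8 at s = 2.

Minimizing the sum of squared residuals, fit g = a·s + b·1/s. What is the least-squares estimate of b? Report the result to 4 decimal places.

Sums needed: Σs·s = 10, Σs·1/s = 4, Σ1/s·1/s = 5/2.
And Σs·g = -37, Σ1/s·g = -16.
MᵀM·[a, b]ᵀ = Mᵀg becomes [[10, 4]; [4, 5/2]]·[a, b]ᵀ = [-37, -16]ᵀ.
det = 10·(5/2) − 4² = 9.
a = ((-37)·(5/2) − 4·(-16))/9 = -19/6; b = (10·(-16) − 4·(-37))/9 = -4/3.

b = -1.3333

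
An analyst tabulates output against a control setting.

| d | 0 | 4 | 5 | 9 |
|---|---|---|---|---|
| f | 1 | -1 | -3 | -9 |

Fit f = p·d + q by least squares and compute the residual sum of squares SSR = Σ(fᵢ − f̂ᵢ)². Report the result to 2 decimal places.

SSR = 4.39

With design matrix A, AᵀA = [[122, 18]; [18, 4]] and Aᵀf = [-100, -12]ᵀ.
Δ = 122·4 − 18² = 164.
p = ((-100)·4 − 18·(-12))/164 = -46/41; q = (122·(-12) − 18·(-100))/164 = 84/41.
Residuals: -43/41, 59/41, 23/41, -39/41; SSR = 180/41.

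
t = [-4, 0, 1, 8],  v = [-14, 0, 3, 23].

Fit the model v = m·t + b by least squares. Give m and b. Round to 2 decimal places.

MᵀM·[m, b]ᵀ = Mᵀv reads: 81·m + 5·b = 243;  5·m + 4·b = 12.
Δ = 81·4 − 5² = 299.
m = (243·4 − 5·12)/299 = 912/299; b = (81·12 − 5·243)/299 = -243/299.

m = 3.05, b = -0.81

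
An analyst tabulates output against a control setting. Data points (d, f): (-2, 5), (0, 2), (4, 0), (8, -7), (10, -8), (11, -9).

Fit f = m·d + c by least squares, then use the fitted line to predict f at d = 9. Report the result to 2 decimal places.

f̂ = -6.99

Normal-equation sums: Σd·d = 305, Σd = 31, Σ1 = 6.
For Mᵀf: Σd·f = -245, Σf = -17.
Normal equations: [[305, 31]; [31, 6]]·[m, c]ᵀ = [-245, -17]ᵀ.
Δ = 305·6 − 31² = 869.
m = ((-245)·6 − 31·(-17))/869 = -943/869; c = (305·(-17) − 31·(-245))/869 = 2410/869.
At d = 9: f̂ = (-943/869)·(9) + (2410/869)·(1) = -6077/869.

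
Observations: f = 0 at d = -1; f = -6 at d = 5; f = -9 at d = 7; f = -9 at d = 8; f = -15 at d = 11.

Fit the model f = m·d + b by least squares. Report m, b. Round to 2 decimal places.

Entries of XᵀX: Σd·d = 260, Σd = 30, Σ1 = 5.
For Xᵀf: Σd·f = -330, Σf = -39.
Normal equations: [[260, 30]; [30, 5]]·[m, b]ᵀ = [-330, -39]ᵀ.
Eliminating b: 5·(row 1) − 30·(row 2) gives 400·m = 5·(-330) − 30·(-39) = -480, so m = -6/5.
Then b = ((-39) − 30·(-6/5))/5 = -3/5.

m = -1.20, b = -0.60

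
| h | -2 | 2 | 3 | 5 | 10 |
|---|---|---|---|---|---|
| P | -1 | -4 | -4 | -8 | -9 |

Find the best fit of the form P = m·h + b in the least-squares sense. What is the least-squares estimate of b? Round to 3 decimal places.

With design matrix A, AᵀA = [[142, 18]; [18, 5]] and AᵀP = [-148, -26]ᵀ.
Δ = 142·5 − 18² = 386.
m = ((-148)·5 − 18·(-26))/386 = -136/193; b = (142·(-26) − 18·(-148))/386 = -514/193.

b = -2.663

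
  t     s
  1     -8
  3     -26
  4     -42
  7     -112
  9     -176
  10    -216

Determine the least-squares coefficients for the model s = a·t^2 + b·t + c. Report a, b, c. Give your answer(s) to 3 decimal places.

a = -1.951, b = -1.634, c = -4.157

Setting ∂/∂a … = 0 gives: 19300·a + 2164·b + 256·c = -42258;  2164·a + 256·b + 34·c = -4782;  256·a + 34·b + 6·c = -580.
(Σt^2·t^2 = 19300, Σt^2·t = 2164, Σt^2 = 256, Σt·t = 256, Σt = 34, Σ1 = 6, Σt^2·s = -42258, Σt·s = -4782, Σs = -580.)
Solving the 3×3 system (Gaussian elimination) gives a = -2119/1086, b = -4436/2715, c = -3762/905.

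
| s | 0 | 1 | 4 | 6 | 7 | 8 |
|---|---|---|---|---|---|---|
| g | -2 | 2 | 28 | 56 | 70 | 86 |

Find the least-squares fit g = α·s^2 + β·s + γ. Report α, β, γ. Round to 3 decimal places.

Normal-equation sums: Σs^2·s^2 = 8050, Σs^2·s = 1136, Σs^2 = 166, Σs·s = 166, Σs = 26, Σ1 = 6.
Right-hand side: Σs^2·g = 11400, Σs·g = 1628, Σg = 240.
Row-reducing yields α = 190/231, β = 5312/1155, γ = -94/35.

α = 0.823, β = 4.599, γ = -2.686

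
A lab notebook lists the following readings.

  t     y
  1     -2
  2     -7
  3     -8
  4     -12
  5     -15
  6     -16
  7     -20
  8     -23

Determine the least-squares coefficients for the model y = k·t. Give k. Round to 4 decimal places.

With design matrix X, XᵀX = [[204]] and Xᵀy = [-583]ᵀ.
k = (-583)/204 = -2.85784.

k = -2.8578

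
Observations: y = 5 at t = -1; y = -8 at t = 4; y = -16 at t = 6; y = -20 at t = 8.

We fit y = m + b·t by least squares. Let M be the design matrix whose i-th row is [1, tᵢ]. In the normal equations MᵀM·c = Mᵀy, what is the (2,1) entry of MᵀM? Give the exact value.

Row 2 ↔ basis t, column 1 ↔ basis 1, so (MᵀM)_{2,1} = Σᵢ t = (-1)·(1) + (4)·(1) + (6)·(1) + (8)·(1) = 17.

17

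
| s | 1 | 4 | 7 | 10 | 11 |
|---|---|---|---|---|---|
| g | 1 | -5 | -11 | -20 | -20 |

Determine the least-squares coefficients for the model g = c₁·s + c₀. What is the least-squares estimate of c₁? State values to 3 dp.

c₁ = -2.211

Normal-equation sums: Σs·s = 287, Σs = 33, Σ1 = 5.
Moment sums: Σs·g = -516, Σg = -55.
Normal equations: [[287, 33]; [33, 5]]·[c₁, c₀]ᵀ = [-516, -55]ᵀ.
Δ = 287·5 − 33² = 346.
c₁ = ((-516)·5 − 33·(-55))/346 = -765/346; c₀ = (287·(-55) − 33·(-516))/346 = 1243/346.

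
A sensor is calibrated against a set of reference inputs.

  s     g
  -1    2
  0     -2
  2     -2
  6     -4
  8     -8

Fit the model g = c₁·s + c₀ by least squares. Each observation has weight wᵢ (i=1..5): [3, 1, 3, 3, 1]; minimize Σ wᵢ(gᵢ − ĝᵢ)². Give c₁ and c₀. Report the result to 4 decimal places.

c₁ = -0.8684, c₀ = 0.2895

Normal-equation sums: Σwᵢ·s·s = 187, Σwᵢ·s = 29, Σwᵢ·1 = 11.
And Σwᵢ·s·g = -154, Σwᵢ·g = -22.
Eliminating c₀: 11·(row 1) − 29·(row 2) gives 1216·c₁ = 11·(-154) − 29·(-22) = -1056, so c₁ = -33/38.
Then c₀ = ((-22) − 29·(-33/38))/11 = 11/38.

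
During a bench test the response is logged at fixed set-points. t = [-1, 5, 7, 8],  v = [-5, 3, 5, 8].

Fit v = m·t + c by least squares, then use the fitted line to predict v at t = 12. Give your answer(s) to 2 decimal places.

v̂ = 12.68

Setting ∂/∂m … = 0 gives: 139·m + 19·c = 119;  19·m + 4·c = 11.
Eliminating c: 4·(row 1) − 19·(row 2) gives 195·m = 4·119 − 19·11 = 267, so m = 89/65.
Then c = (11 − 19·(89/65))/4 = -244/65.
At t = 12: v̂ = (89/65)·(12) + (-244/65)·(1) = 824/65.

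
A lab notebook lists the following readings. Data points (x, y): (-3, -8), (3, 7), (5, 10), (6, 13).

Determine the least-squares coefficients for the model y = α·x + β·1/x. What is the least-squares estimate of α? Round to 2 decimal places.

Normal-equation sums: Σx·x = 79, Σx·1/x = 4, Σ1/x·1/x = 29/100.
For Mᵀy: Σx·y = 173, Σ1/x·y = 55/6.
Normal equations: [[79, 4]; [4, 29/100]]·[α, β]ᵀ = [173, 55/6]ᵀ.
Eliminating β: (29/100)·(row 1) − 4·(row 2) gives (691/100)·α = (29/100)·173 − 4·(55/6) = 4051/300, so α = 4051/2073.
Then β = ((55/6) − 4·(4051/2073))/(29/100) = 9650/2073.

α = 1.95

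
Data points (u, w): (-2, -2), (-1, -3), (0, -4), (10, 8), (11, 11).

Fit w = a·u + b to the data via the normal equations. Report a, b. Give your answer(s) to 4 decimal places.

With design matrix M, MᵀM = [[226, 18]; [18, 5]] and Mᵀw = [208, 10]ᵀ.
Eliminating b: 5·(row 1) − 18·(row 2) gives 806·a = 5·208 − 18·10 = 860, so a = 430/403.
Then b = (10 − 18·(430/403))/5 = -742/403.

a = 1.0670, b = -1.8412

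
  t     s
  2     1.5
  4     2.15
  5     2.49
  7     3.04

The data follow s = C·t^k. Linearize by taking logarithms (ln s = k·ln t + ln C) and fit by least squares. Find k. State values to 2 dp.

Let Y = ln s. Fitting Y = k·ln t + ln C by least squares:
AᵀA = [[8.7791, 5.6348]; [5.6348, 4]], rhs = [4.9740, 3.1951]ᵀ  (here Σln t = 5.6348, Σ(ln t)² = 8.7791, Σln s = 3.1951, Σln t·ln s = 4.9740).
Solving (det = 3.3656): k = 0.56234, ln C = 0.00660.

k = 0.56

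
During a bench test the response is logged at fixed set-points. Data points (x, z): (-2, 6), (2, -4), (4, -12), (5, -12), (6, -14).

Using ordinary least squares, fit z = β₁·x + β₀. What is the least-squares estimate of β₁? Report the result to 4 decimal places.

β₁ = -2.6000

Entries of AᵀA: Σx·x = 85, Σx = 15, Σ1 = 5.
And Σx·z = -212, Σz = -36.
Normal equations: [[85, 15]; [15, 5]]·[β₁, β₀]ᵀ = [-212, -36]ᵀ.
Determinant 85·5 − 15² = 200.
β₁ = ((-212)·5 − 15·(-36))/200 = -13/5; β₀ = (85·(-36) − 15·(-212))/200 = 3/5.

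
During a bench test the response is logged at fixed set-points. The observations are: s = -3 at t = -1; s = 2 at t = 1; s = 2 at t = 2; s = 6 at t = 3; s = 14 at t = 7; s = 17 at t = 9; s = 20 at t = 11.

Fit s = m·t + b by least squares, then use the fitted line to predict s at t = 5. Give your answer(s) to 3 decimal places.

Entries of AᵀA: Σt·t = 266, Σt = 32, Σ1 = 7.
Right-hand side: Σt·s = 498, Σs = 58.
Δ = 266·7 − 32² = 838.
m = (498·7 − 32·58)/838 = 815/419; b = (266·58 − 32·498)/838 = -254/419.
At t = 5: ŝ = (815/419)·(5) + (-254/419)·(1) = 3821/419.

ŝ = 9.119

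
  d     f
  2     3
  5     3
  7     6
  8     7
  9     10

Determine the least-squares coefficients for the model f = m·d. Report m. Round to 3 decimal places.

With design matrix A, AᵀA = [[223]] and Aᵀf = [209]ᵀ.
m = 209/223 = 0.93722.

m = 0.937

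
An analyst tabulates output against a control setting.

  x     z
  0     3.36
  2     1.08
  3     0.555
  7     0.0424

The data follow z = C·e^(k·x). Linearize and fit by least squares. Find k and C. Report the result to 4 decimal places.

k = -0.6290, C = 3.5680

Let Y = ln z. Fitting Y = k·x + ln C by least squares:
XᵀX = [[62.0000, 12.0000]; [12.0000, 4]], rhs = [-23.7367, -2.4605]ᵀ  (here Σx = 12.0000, Σ(x)² = 62.0000, Σln z = -2.4605, Σx·ln z = -23.7367).
Δ = 62.0000·4 − (12.0000)² = 104.0000; k = (-23.7367·4 − 12.0000·-2.4605)/104.0000 = -0.62905, ln C = (62.0000·-2.4605 − 12.0000·-23.7367)/104.0000 = 1.27202, so C = exp(1.27202) = 3.56804.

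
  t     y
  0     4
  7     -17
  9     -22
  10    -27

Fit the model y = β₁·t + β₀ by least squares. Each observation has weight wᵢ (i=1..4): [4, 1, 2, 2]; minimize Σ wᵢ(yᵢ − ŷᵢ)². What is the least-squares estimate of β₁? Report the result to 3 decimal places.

Forming AᵀWA = [[411, 45]; [45, 9]] and AᵀWy = [-1055, -99]ᵀ gives AᵀWA·[β₁, β₀]ᵀ = AᵀWy.
Determinant 411·9 − 45² = 1674.
β₁ = ((-1055)·9 − 45·(-99))/1674 = -280/93; β₀ = (411·(-99) − 45·(-1055))/1674 = 377/93.

β₁ = -3.011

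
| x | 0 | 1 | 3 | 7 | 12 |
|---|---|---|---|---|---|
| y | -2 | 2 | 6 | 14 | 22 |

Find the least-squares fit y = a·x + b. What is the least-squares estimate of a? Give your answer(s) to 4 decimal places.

a = 1.9424

Sums needed: Σx·x = 203, Σx = 23, Σ1 = 5.
And Σx·y = 382, Σy = 42.
AᵀA·[a, b]ᵀ = Aᵀy becomes [[203, 23]; [23, 5]]·[a, b]ᵀ = [382, 42]ᵀ.
det = 203·5 − 23² = 486.
a = (382·5 − 23·42)/486 = 472/243; b = (203·42 − 23·382)/486 = -130/243.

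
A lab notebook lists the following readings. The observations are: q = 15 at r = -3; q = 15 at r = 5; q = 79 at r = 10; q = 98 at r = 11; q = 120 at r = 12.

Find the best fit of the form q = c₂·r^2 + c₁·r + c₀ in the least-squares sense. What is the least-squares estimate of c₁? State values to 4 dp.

Entries of MᵀM: Σr^2·r^2 = 46083, Σr^2·r = 4157, Σr^2 = 399, Σr·r = 399, Σr = 35, Σ1 = 5.
And Σr^2·q = 37548, Σr·q = 3338, Σq = 327.
MᵀM·[c₂, c₁, c₀]ᵀ = Mᵀq becomes [[46083, 4157, 399]; [4157, 399, 35]; [399, 35, 5]]·[c₂, c₁, c₀]ᵀ = [37548, 3338, 327]ᵀ.
Inverting the 3×3 Gram matrix, [c₂, c₁, c₀]ᵀ = [75679/75658, -154941/75658, -3282/37829]ᵀ.

c₁ = -2.0479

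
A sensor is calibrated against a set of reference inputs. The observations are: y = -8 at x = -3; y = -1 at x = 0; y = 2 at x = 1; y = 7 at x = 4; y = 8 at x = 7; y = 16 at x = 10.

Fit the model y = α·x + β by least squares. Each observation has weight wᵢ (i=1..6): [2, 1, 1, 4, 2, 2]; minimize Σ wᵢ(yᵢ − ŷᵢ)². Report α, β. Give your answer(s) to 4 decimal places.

α = 1.7208, β = -1.3698

From the data, Σwᵢ·x·x = 381, Σwᵢ·x = 45, Σwᵢ·1 = 12.
For MᵀWy: Σwᵢ·x·y = 594, Σwᵢ·y = 61.
MᵀWM·[α, β]ᵀ = MᵀWy becomes [[381, 45]; [45, 12]]·[α, β]ᵀ = [594, 61]ᵀ.
Eliminating β: 12·(row 1) − 45·(row 2) gives 2547·α = 12·594 − 45·61 = 4383, so α = 487/283.
Then β = (61 − 45·(487/283))/12 = -1163/849.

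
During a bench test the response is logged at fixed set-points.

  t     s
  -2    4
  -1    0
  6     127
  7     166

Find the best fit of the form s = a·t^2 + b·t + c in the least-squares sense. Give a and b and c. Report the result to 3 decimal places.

With design matrix M, MᵀM = [[3714, 550, 90]; [550, 90, 10]; [90, 10, 4]] and Mᵀs = [12722, 1916, 297]ᵀ.
Row-reducing yields a = 43/16, b = 4801/1040, c = 233/104.

a = 2.688, b = 4.616, c = 2.240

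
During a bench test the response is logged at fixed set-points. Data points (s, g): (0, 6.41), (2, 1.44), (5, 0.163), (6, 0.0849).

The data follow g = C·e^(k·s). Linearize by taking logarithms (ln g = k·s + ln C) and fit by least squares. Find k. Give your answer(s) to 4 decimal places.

k = -0.7231

With ln gᵢ as the transformed response and sᵢ as the regressor:
Σs = 13.0000, Σ(s)² = 65.0000, Σln g = -2.0578, Σs·ln g = -23.1384.
Equations: 65.0000·k + 13.0000·ln C = -23.1384;  13.0000·k + 4·ln C = -2.0578.
Solving (det = 91.0000): k = -0.72310, ln C = 1.83564.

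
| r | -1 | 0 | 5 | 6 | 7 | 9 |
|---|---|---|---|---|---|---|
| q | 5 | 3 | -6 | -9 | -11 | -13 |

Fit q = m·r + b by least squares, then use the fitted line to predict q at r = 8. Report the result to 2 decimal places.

Compute the Gram sums: Σr·r = 192, Σr = 26, Σ1 = 6.
Moment sums: Σr·q = -283, Σq = -31.
XᵀX·[m, b]ᵀ = Xᵀq becomes [[192, 26]; [26, 6]]·[m, b]ᵀ = [-283, -31]ᵀ.
Determinant 192·6 − 26² = 476.
m = ((-283)·6 − 26·(-31))/476 = -223/119; b = (192·(-31) − 26·(-283))/476 = 703/238.
At r = 8: q̂ = (-223/119)·(8) + (703/238)·(1) = -2865/238.

q̂ = -12.04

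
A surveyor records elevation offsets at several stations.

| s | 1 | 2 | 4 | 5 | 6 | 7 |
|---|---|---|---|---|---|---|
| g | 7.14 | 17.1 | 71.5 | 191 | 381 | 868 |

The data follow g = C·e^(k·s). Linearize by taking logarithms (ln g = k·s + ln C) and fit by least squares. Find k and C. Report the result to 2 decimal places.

Let Y = ln g. Fitting Y = k·s + ln C by least squares:
Σs = 25.0000, Σ(s)² = 131.0000, Σln g = 27.0358, Σs·ln g = 134.0042.
Normal system: [[131.0000, 25.0000]; [25.0000, 6]]·[k, ln C]ᵀ = [134.0042, 27.0358]ᵀ.
Δ = 131.0000·6 − (25.0000)² = 161.0000; k = (134.0042·6 − 25.0000·27.0358)/161.0000 = 0.79585, ln C = (131.0000·27.0358 − 25.0000·134.0042)/161.0000 = 1.18994, so C = exp(1.18994) = 3.28687.

k = 0.80, C = 3.29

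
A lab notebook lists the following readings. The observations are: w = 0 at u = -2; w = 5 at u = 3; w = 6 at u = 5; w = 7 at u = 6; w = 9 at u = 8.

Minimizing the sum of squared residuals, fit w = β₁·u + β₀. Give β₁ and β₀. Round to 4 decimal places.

Compute the Gram sums: Σu·u = 138, Σu = 20, Σ1 = 5.
Moment sums: Σu·w = 159, Σw = 27.
So MᵀM·[β₁, β₀]ᵀ = Mᵀw: [[138, 20]; [20, 5]]·[β₁, β₀]ᵀ = [159, 27]ᵀ.
Determinant 138·5 − 20² = 290.
β₁ = (159·5 − 20·27)/290 = 51/58; β₀ = (138·27 − 20·159)/290 = 273/145.

β₁ = 0.8793, β₀ = 1.8828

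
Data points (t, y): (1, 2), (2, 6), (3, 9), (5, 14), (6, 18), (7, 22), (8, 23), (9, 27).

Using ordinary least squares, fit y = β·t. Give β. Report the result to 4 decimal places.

From the data, Σt·t = 269.
And Σt·y = 800.
Normal equations: [[269]]·[β]ᵀ = [800]ᵀ.
Hence β = 800 / 269 ≈ 2.97398.

β = 2.9740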